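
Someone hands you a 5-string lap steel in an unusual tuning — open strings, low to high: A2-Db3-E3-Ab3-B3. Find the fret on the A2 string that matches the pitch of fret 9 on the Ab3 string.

20

Ab3 at fret 9 is Ab3 + 9 semitones = F4.
The open A2 string is 11 semitones below the open Ab3, so the same pitch on the A2 string lies at fret 9 + 11 = 20.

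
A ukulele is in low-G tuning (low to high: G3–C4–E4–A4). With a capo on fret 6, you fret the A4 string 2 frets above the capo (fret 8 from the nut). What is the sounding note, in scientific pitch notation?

The capo raises the open A4 by 6 semitones to D#5; fretting 2 more gives A4 + 6 + 2 = A4 + 8 semitones = F5.

F5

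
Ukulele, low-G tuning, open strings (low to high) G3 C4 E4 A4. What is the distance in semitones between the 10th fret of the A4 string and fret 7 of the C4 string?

12 semitones

A4 at fret 10 → G5 (MIDI 79); C4 at fret 7 → G4 (MIDI 67).
79 − 67 = 12, so the two pitches are 12 semitones apart, with G5 the higher.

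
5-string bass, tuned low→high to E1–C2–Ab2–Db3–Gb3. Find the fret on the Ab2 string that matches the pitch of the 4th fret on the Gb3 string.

14

Fret 4 on Gb3 is MIDI 54 + 4 = 58 (Bb3). On the Ab2 string (open MIDI 44), that pitch is 58 − 44 = fret 14.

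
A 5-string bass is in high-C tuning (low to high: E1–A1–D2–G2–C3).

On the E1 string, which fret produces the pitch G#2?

16

G#2 is 16 semitones above the open E1 (E–F–F#–G–…–F#–G–G#), so it sits at fret 16.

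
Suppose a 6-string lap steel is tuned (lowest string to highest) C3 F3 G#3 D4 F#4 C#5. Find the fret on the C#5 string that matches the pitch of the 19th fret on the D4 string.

8

D4 at fret 19 is D4 + 19 semitones = A5.
The open C#5 string is 11 semitones above the open D4, so the same pitch on the C#5 string lies at fret 19 − 11 = 8.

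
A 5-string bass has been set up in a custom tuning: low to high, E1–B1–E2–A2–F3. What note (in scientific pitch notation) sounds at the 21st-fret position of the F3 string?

D5

Each fret is one semitone, so F3 + 21 = D5.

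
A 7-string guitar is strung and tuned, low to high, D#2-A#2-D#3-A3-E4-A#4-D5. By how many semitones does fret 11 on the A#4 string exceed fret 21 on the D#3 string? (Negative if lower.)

A#4 at fret 11 → A5 (MIDI 81); D#3 at fret 21 → C5 (MIDI 72).
81 − 72 = 9, so the two pitches are 9 semitones apart.

9 semitones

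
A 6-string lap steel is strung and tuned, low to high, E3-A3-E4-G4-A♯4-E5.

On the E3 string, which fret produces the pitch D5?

D5 is 22 semitones above the open E3 (E–F–F#–G–…–C–C#–D), so it sits at fret 22.

22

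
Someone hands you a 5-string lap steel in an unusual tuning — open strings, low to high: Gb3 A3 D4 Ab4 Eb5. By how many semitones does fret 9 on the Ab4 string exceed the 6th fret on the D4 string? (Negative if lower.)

9 semitones

Ab4 at fret 9 → F5 (MIDI 77); D4 at fret 6 → Ab4 (MIDI 68).
77 − 68 = 9, so the two pitches are 9 semitones apart.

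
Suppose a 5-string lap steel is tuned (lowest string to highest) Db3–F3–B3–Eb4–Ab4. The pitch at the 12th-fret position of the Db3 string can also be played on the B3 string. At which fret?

Fret 12 on Db3 is MIDI 49 + 12 = 61 (Db4). On the B3 string (open MIDI 59), that pitch is 61 − 59 = fret 2.

2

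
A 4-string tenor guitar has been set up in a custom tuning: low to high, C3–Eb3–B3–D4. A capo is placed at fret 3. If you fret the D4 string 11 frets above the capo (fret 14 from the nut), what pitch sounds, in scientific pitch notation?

E5

The capo raises the open D4 by 3 semitones to F4; fretting 11 more gives D4 + 3 + 11 = D4 + 14 semitones = E5.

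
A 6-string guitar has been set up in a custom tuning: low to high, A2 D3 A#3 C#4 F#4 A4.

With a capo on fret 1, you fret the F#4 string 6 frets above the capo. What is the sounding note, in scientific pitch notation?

C#5

The capo raises the open F#4 by 1 semitone to G4; fretting 6 more gives F#4 + 1 + 6 = F#4 + 7 semitones = C#5.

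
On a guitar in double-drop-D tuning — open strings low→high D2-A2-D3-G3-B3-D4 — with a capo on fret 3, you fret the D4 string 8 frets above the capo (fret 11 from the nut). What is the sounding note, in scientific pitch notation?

The capo raises the open D4 by 3 semitones to F4; fretting 8 more gives D4 + 3 + 8 = D4 + 11 semitones = C♯5.

C♯5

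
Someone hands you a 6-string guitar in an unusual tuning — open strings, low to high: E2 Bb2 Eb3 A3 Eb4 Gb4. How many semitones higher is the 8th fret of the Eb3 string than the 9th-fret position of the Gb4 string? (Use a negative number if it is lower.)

Eb3 at fret 8 → B3 (MIDI 59); Gb4 at fret 9 → Eb5 (MIDI 75).
59 − 75 = -16, so the two pitches are 16 semitones apart.

-16 semitones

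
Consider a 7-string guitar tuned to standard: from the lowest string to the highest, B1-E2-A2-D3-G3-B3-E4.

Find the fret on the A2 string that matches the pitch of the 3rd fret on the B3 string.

17

Fret 3 on B3 is MIDI 59 + 3 = 62 (D4). On the A2 string (open MIDI 45), that pitch is 62 − 45 = fret 17.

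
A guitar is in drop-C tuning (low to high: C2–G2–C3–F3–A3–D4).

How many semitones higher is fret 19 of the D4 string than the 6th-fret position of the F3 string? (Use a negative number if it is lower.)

D4 at fret 19 → A5 (MIDI 81); F3 at fret 6 → B3 (MIDI 59).
81 − 59 = 22, so the two pitches are 22 semitones apart.

22 semitones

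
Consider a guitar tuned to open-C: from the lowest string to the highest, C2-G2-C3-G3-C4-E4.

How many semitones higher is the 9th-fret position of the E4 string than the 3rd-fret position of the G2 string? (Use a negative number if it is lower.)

27 semitones

E4 at fret 9 → C♯5 (MIDI 73); G2 at fret 3 → A♯2 (MIDI 46).
73 − 46 = 27, so the two pitches are 27 semitones apart.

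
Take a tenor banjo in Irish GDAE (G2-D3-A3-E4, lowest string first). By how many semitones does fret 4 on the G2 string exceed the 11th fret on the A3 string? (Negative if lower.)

G2 at fret 4 → B2 (MIDI 47); A3 at fret 11 → G#4 (MIDI 68).
47 − 68 = -21, so the two pitches are 21 semitones apart.

-21 semitones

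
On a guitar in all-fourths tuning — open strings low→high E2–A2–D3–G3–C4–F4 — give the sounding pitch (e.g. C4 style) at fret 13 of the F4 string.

F4 is MIDI 65. Adding 13 gives 78, which is F#5.
(Equivalently spelled Gb5.)

F#5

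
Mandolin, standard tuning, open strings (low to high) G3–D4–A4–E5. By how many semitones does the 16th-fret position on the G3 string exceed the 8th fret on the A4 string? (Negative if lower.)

-6 semitones

G3 at fret 16 → B4 (MIDI 71); A4 at fret 8 → F5 (MIDI 77).
71 − 77 = -6, so the two pitches are 6 semitones apart.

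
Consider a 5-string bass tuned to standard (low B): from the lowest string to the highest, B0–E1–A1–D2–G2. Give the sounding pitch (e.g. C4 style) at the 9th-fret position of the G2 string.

E3

Each fret is one semitone, so G2 + 9 = E3.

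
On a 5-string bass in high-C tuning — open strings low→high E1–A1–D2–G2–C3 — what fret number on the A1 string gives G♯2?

G♯2 is 11 semitones above the open A1 (A–A#–B–C–…–F#–G–G#), so it sits at fret 11.

11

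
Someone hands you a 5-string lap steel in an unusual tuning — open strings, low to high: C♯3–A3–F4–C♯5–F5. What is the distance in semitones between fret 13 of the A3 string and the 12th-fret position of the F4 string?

7 semitones

A3 at fret 13 → A♯4 (MIDI 70); F4 at fret 12 → F5 (MIDI 77).
70 − 77 = -7, so the two pitches are 7 semitones apart, with F5 the higher.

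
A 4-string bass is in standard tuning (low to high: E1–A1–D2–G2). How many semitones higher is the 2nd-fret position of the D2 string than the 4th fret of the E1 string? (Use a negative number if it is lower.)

D2 at fret 2 → E2 (MIDI 40); E1 at fret 4 → G♯1 (MIDI 32).
40 − 32 = 8, so the two pitches are 8 semitones apart.

8 semitones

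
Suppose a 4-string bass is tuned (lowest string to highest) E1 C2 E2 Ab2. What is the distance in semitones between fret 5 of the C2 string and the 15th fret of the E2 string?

14 semitones

C2 at fret 5 → F2 (MIDI 41); E2 at fret 15 → G3 (MIDI 55).
41 − 55 = -14, so the two pitches are 14 semitones apart, with G3 the higher.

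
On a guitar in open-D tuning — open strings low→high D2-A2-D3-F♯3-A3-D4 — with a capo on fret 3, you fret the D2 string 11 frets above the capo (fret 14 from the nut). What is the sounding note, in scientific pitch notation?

E3

The capo raises the open D2 by 3 semitones to F2; fretting 11 more gives D2 + 3 + 11 = D2 + 14 semitones = E3.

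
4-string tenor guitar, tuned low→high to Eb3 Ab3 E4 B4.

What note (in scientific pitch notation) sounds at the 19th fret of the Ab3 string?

Ab3 is MIDI 56. Adding 19 gives 75, which is Eb5.

Eb5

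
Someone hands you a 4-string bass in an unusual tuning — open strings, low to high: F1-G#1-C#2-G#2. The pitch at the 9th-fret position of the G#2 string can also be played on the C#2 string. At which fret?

Fret 9 on G#2 is MIDI 44 + 9 = 53 (F3). On the C#2 string (open MIDI 37), that pitch is 53 − 37 = fret 16.

16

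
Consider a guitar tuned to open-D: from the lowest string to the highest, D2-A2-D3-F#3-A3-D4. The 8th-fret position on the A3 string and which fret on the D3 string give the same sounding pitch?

Fret 8 on A3 is MIDI 57 + 8 = 65 (F4). On the D3 string (open MIDI 50), that pitch is 65 − 50 = fret 15.

15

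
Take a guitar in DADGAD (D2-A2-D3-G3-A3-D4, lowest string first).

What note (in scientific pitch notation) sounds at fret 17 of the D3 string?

G4

Each fret is one semitone, so D3 + 17 = G4.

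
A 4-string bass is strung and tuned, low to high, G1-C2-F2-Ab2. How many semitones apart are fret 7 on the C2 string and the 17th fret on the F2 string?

15 semitones

C2 at fret 7 → G2 (MIDI 43); F2 at fret 17 → Bb3 (MIDI 58).
43 − 58 = -15, so the two pitches are 15 semitones apart, with Bb3 the higher.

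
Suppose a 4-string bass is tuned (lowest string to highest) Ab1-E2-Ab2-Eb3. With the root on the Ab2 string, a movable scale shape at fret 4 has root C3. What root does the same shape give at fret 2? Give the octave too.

Bb2

Moving from fret 4 to fret 2 shifts the root by -2 semitones.
C3 down 2 semitones is Bb2.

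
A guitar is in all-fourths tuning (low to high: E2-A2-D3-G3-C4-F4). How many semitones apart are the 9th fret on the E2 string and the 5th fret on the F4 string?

21 semitones

E2 at fret 9 → C#3 (MIDI 49); F4 at fret 5 → A#4 (MIDI 70).
49 − 70 = -21, so the two pitches are 21 semitones apart, with A#4 the higher.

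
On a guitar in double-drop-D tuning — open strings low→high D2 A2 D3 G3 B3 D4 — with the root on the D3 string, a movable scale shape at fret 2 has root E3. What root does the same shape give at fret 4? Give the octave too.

Moving from fret 2 to fret 4 shifts the root by 2 semitones.
E3 up 2 semitones is F#3.

F#3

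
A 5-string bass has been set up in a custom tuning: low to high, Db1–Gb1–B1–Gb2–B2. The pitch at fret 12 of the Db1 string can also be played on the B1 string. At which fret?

2

Db1 at fret 12 is Db1 + 12 semitones = Db2.
The open B1 string is 10 semitones above the open Db1, so the same pitch on the B1 string lies at fret 12 − 10 = 2.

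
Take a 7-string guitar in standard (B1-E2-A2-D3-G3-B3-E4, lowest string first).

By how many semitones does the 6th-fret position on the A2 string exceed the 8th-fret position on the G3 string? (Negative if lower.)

A2 at fret 6 → D#3 (MIDI 51); G3 at fret 8 → D#4 (MIDI 63).
51 − 63 = -12, so the two pitches are 12 semitones apart.

-12 semitones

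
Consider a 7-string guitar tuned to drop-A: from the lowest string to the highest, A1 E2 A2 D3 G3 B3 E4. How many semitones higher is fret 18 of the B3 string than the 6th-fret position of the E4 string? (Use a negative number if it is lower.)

B3 at fret 18 → F5 (MIDI 77); E4 at fret 6 → A#4 (MIDI 70).
77 − 70 = 7, so the two pitches are 7 semitones apart.

7 semitones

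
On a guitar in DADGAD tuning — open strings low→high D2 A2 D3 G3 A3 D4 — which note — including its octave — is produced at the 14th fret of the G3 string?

The open G3 string plus 14 semitones: G–G#–A–A#–…–G–G#–A.
The walk passes from B into C once, so the octave number goes from 3 to 4.

A4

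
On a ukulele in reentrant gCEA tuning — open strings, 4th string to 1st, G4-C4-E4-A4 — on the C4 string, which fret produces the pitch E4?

4

E4 is 4 semitones above the open C4 (C–C#–D–D#–E), so it sits at fret 4.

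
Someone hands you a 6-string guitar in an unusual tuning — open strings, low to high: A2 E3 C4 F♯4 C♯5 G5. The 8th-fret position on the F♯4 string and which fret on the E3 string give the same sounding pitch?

22

Fret 8 on F♯4 is MIDI 66 + 8 = 74 (D5). On the E3 string (open MIDI 52), that pitch is 74 − 52 = fret 22.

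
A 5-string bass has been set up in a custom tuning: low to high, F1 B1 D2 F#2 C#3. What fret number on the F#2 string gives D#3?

D#3 is 9 semitones above the open F#2 (F#–G–G#–A–A#–B–C–C#–D–D#), so it sits at fret 9.

9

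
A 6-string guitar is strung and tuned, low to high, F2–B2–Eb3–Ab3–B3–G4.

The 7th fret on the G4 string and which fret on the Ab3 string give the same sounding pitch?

G4 at fret 7 is G4 + 7 semitones = D5.
The open Ab3 string is 11 semitones below the open G4, so the same pitch on the Ab3 string lies at fret 7 + 11 = 18.

18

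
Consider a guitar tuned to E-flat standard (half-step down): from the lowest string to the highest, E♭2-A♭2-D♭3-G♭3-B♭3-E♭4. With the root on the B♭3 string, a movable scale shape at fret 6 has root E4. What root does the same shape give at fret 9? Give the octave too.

Moving from fret 6 to fret 9 shifts the root by 3 semitones.
E4 up 3 semitones is G4.

G4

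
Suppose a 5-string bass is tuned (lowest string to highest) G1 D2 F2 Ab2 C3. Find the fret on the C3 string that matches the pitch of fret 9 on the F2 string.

Fret 9 on F2 is MIDI 41 + 9 = 50 (D3). On the C3 string (open MIDI 48), that pitch is 50 − 48 = fret 2.

2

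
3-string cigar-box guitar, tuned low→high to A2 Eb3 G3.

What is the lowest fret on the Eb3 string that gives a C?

9

From Eb3, count semitones up the chromatic scale until reaching C: Eb–E–F–Gb–G–Ab–A–Bb–B–C — 9 steps.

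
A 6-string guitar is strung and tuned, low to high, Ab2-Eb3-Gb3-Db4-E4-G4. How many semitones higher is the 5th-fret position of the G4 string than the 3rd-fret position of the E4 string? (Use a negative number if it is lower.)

G4 at fret 5 → C5 (MIDI 72); E4 at fret 3 → G4 (MIDI 67).
72 − 67 = 5, so the two pitches are 5 semitones apart.

5 semitones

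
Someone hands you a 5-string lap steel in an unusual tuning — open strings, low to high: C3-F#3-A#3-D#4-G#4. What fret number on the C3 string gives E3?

E3 is 4 semitones above the open C3 (C–C#–D–D#–E), so it sits at fret 4.

4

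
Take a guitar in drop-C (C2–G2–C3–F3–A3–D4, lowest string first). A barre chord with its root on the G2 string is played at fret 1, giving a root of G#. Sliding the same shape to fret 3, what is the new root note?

A#

Moving from fret 1 to fret 3 shifts the root by 2 semitones.
G# up 2 semitones is A#.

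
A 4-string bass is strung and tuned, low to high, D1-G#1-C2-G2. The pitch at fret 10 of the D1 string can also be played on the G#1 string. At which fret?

D1 at fret 10 is D1 + 10 semitones = C2.
The open G#1 string is 6 semitones above the open D1, so the same pitch on the G#1 string lies at fret 10 − 6 = 4.

4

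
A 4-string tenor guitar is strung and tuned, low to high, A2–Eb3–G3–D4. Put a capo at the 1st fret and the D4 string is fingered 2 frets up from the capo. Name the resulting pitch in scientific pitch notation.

The capo raises the open D4 by 1 semitone to Eb4; fretting 2 more gives D4 + 1 + 2 = D4 + 3 semitones = F4.

F4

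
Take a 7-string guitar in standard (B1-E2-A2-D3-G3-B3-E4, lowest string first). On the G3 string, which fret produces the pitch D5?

19

D5 is 19 semitones above the open G3 (G–G#–A–A#–…–C–C#–D), so it sits at fret 19.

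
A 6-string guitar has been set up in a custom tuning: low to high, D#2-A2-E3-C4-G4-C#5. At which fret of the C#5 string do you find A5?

A5 is 8 semitones above the open C#5 (C#–D–D#–E–F–F#–G–G#–A), so it sits at fret 8.

8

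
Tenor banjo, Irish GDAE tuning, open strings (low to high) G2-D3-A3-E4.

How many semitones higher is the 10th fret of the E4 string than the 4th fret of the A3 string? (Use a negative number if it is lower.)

13 semitones

E4 at fret 10 → D5 (MIDI 74); A3 at fret 4 → C#4 (MIDI 61).
74 − 61 = 13, so the two pitches are 13 semitones apart.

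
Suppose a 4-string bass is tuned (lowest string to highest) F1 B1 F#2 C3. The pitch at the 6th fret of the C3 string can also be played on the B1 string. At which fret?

19

Fret 6 on C3 is MIDI 48 + 6 = 54 (F#3). On the B1 string (open MIDI 35), that pitch is 54 − 35 = fret 19.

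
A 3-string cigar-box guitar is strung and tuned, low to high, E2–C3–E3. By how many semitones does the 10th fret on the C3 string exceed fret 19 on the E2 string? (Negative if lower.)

-1 semitone

C3 at fret 10 → A#3 (MIDI 58); E2 at fret 19 → B3 (MIDI 59).
58 − 59 = -1, so the two pitches are 1 semitone apart.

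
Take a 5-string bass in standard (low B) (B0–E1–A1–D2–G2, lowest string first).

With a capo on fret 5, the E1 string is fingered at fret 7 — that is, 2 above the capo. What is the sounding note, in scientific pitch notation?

The capo raises the open E1 by 5 semitones to A1; fretting 2 more gives E1 + 5 + 2 = E1 + 7 semitones = B1.

B1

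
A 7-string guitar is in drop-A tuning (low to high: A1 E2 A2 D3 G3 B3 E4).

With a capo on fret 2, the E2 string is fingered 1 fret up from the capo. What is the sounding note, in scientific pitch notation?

G2

The capo raises the open E2 by 2 semitones to F#2; fretting 1 more gives E2 + 2 + 1 = E2 + 3 semitones = G2.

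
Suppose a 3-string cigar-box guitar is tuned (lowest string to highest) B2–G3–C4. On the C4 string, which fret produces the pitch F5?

F5 is 17 semitones above the open C4 (C–C#–D–D#–…–D#–E–F), so it sits at fret 17.

17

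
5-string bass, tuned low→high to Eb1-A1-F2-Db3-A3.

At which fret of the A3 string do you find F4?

8

F4 is 8 semitones above the open A3 (A–Bb–B–C–Db–D–Eb–E–F), so it sits at fret 8.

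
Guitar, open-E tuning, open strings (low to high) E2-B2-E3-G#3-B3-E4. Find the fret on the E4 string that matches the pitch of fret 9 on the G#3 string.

G#3 at fret 9 is G#3 + 9 semitones = F4.
The open E4 string is 8 semitones above the open G#3, so the same pitch on the E4 string lies at fret 9 − 8 = 1.

1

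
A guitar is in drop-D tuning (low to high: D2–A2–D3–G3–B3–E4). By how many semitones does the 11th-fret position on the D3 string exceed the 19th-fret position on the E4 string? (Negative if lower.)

-22 semitones

D3 at fret 11 → C♯4 (MIDI 61); E4 at fret 19 → B5 (MIDI 83).
61 − 83 = -22, so the two pitches are 22 semitones apart.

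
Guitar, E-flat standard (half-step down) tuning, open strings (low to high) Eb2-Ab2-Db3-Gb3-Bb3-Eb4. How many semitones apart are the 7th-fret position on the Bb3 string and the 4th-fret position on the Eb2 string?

Bb3 at fret 7 → F4 (MIDI 65); Eb2 at fret 4 → G2 (MIDI 43).
65 − 43 = 22, so the two pitches are 22 semitones apart, with F4 the higher.

22 semitones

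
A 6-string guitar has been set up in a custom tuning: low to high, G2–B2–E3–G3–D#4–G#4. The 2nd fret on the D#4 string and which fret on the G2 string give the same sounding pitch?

Fret 2 on D#4 is MIDI 63 + 2 = 65 (F4). On the G2 string (open MIDI 43), that pitch is 65 − 43 = fret 22.

22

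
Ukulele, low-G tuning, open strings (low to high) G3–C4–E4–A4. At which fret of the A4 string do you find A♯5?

A♯5 is 13 semitones above the open A4 (A–A#–B–C–…–G#–A–A#), so it sits at fret 13.

13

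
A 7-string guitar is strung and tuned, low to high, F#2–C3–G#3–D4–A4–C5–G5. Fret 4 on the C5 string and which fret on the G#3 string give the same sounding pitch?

20

Fret 4 on C5 is MIDI 72 + 4 = 76 (E5). On the G#3 string (open MIDI 56), that pitch is 76 − 56 = fret 20.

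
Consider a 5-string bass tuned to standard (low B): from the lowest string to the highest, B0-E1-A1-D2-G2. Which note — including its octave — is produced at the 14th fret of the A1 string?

B2

Each fret is one semitone, so A1 + 14 = B2.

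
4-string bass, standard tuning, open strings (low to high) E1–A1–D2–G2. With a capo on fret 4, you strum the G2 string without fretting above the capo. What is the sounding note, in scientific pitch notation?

B2

The capo raises the open G2 by 4 semitones to B2; fretting 0 more gives G2 + 4 + 0 = G2 + 4 semitones = B2.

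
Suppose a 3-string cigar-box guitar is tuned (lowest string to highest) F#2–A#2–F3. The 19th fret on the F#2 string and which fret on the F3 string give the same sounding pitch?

Fret 19 on F#2 is MIDI 42 + 19 = 61 (C#4). On the F3 string (open MIDI 53), that pitch is 61 − 53 = fret 8.

8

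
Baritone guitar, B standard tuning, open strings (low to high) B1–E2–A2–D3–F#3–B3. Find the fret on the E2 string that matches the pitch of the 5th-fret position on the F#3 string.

19

F#3 at fret 5 is F#3 + 5 semitones = B3.
The open E2 string is 14 semitones below the open F#3, so the same pitch on the E2 string lies at fret 5 + 14 = 19.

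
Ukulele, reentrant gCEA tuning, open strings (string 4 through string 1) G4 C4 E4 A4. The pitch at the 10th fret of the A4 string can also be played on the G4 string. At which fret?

A4 at fret 10 is A4 + 10 semitones = G5.
The open G4 string is 2 semitones below the open A4, so the same pitch on the G4 string lies at fret 10 + 2 = 12.

12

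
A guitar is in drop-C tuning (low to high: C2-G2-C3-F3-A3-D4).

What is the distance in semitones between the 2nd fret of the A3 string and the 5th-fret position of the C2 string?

18 semitones

A3 at fret 2 → B3 (MIDI 59); C2 at fret 5 → F2 (MIDI 41).
59 − 41 = 18, so the two pitches are 18 semitones apart, with B3 the higher.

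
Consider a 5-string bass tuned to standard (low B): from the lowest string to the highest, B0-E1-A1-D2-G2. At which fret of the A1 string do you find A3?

24

A3 is 24 semitones above the open A1 (A–A#–B–C–…–G–G#–A), so it sits at fret 24.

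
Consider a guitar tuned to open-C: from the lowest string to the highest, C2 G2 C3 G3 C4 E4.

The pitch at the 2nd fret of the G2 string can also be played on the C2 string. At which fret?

G2 at fret 2 is G2 + 2 semitones = A2.
The open C2 string is 7 semitones below the open G2, so the same pitch on the C2 string lies at fret 2 + 7 = 9.

9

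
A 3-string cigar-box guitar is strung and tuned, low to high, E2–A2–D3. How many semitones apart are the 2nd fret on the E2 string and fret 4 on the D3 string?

E2 at fret 2 → F#2 (MIDI 42); D3 at fret 4 → F#3 (MIDI 54).
42 − 54 = -12, so the two pitches are 12 semitones apart, with F#3 the higher.

12 semitones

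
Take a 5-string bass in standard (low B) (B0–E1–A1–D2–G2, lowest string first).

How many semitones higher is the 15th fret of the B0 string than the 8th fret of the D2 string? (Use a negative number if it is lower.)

B0 at fret 15 → D2 (MIDI 38); D2 at fret 8 → A♯2 (MIDI 46).
38 − 46 = -8, so the two pitches are 8 semitones apart.

-8 semitones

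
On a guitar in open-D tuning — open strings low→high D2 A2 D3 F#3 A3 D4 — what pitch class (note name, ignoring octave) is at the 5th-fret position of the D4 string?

D4 is MIDI 62. Adding 5 gives 67; 67 mod 12 = 7, i.e. G.

G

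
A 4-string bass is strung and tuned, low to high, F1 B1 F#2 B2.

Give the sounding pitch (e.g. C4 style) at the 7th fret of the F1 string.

The open F1 string plus 7 semitones: F–F#–G–G#–A–A#–B–C.
The walk passes from B into C once, so the octave number goes from 1 to 2.

C2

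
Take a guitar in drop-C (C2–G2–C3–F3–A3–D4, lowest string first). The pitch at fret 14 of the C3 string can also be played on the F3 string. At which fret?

9

C3 at fret 14 is C3 + 14 semitones = D4.
The open F3 string is 5 semitones above the open C3, so the same pitch on the F3 string lies at fret 14 − 5 = 9.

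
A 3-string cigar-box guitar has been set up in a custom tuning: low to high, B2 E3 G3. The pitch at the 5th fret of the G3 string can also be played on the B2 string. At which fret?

Fret 5 on G3 is MIDI 55 + 5 = 60 (C4). On the B2 string (open MIDI 47), that pitch is 60 − 47 = fret 13.

13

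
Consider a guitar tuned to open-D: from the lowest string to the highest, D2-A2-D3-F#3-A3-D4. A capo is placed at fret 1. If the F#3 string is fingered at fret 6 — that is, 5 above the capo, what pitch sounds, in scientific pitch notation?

C4

The capo raises the open F#3 by 1 semitone to G3; fretting 5 more gives F#3 + 1 + 5 = F#3 + 6 semitones = C4.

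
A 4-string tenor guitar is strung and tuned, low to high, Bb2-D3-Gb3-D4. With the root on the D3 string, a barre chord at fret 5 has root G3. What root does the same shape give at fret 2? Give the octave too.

E3

Moving from fret 5 to fret 2 shifts the root by -3 semitones.
G3 down 3 semitones is E3.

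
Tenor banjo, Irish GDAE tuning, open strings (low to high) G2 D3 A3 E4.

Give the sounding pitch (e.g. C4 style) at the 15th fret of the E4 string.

Each fret is one semitone, so E4 + 15 = G5.

G5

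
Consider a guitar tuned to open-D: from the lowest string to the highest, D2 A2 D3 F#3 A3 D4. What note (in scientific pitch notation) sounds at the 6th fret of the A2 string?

The open A2 string plus 6 semitones: A–A#–B–C–C#–D–D#.
The walk passes from B into C once, so the octave number goes from 2 to 3.

D#3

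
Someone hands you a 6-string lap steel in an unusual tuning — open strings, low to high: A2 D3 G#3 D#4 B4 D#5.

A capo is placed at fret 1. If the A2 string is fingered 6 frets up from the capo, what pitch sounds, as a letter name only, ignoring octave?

The capo raises the open A2 by 1 semitone to A#2; fretting 6 more gives A2 + 1 + 6 = A2 + 7 semitones, landing on E.

E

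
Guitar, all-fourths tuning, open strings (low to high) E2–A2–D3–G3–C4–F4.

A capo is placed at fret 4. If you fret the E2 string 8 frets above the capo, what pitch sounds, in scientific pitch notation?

The capo raises the open E2 by 4 semitones to G#2; fretting 8 more gives E2 + 4 + 8 = E2 + 12 semitones = E3.

E3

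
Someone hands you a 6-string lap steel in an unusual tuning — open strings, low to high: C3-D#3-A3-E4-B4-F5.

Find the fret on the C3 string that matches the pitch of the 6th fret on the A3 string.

Fret 6 on A3 is MIDI 57 + 6 = 63 (D#4). On the C3 string (open MIDI 48), that pitch is 63 − 48 = fret 15.

15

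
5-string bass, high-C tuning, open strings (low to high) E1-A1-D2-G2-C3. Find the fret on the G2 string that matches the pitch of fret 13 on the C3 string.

18

Fret 13 on C3 is MIDI 48 + 13 = 61 (C#4). On the G2 string (open MIDI 43), that pitch is 61 − 43 = fret 18.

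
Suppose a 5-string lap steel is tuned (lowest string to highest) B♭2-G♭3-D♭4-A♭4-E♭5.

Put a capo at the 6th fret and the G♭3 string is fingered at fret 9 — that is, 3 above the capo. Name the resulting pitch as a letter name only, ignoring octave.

E♭

The capo raises the open G♭3 by 6 semitones to C4; fretting 3 more gives G♭3 + 6 + 3 = G♭3 + 9 semitones, landing on E♭.
(Also written D♯.)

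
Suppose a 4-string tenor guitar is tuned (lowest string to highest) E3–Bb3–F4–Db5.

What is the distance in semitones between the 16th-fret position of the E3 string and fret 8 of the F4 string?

5 semitones

E3 at fret 16 → Ab4 (MIDI 68); F4 at fret 8 → Db5 (MIDI 73).
68 − 73 = -5, so the two pitches are 5 semitones apart, with Db5 the higher.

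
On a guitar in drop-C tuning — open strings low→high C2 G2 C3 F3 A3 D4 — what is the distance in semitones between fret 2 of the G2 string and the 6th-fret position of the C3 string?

9 semitones

G2 at fret 2 → A2 (MIDI 45); C3 at fret 6 → F#3 (MIDI 54).
45 − 54 = -9, so the two pitches are 9 semitones apart, with F#3 the higher.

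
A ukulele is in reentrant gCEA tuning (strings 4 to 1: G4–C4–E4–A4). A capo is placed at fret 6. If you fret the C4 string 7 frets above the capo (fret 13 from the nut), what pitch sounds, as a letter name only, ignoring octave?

C♯

The capo raises the open C4 by 6 semitones to F♯4; fretting 7 more gives C4 + 6 + 7 = C4 + 13 semitones, landing on C♯.
(Also written D♭.)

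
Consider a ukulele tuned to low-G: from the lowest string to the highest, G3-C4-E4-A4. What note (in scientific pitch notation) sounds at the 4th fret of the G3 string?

Each fret is one semitone, so G3 + 4 = B3.

B3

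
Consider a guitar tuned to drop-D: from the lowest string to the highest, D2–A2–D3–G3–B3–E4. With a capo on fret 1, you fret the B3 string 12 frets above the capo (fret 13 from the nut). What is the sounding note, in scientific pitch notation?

The capo raises the open B3 by 1 semitone to C4; fretting 12 more gives B3 + 1 + 12 = B3 + 13 semitones = C5.

C5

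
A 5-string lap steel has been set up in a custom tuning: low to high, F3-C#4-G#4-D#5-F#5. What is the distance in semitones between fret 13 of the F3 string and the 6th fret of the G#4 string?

8 semitones

F3 at fret 13 → F#4 (MIDI 66); G#4 at fret 6 → D5 (MIDI 74).
66 − 74 = -8, so the two pitches are 8 semitones apart, with D5 the higher.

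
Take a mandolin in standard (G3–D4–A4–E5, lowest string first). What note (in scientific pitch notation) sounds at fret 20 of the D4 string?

The open D4 string plus 20 semitones: D–D#–E–F–…–G#–A–A#.
The walk passes from B into C once, so the octave number goes from 4 to 5.
(Equivalently spelled Bb5.)

A#5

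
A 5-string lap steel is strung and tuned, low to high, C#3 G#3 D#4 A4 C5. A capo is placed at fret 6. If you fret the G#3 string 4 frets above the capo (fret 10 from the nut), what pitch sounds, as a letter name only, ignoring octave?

The capo raises the open G#3 by 6 semitones to D4; fretting 4 more gives G#3 + 6 + 4 = G#3 + 10 semitones, landing on F#.

F#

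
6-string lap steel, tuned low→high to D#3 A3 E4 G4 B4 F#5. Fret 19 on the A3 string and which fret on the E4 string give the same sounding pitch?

A3 at fret 19 is A3 + 19 semitones = E5.
The open E4 string is 7 semitones above the open A3, so the same pitch on the E4 string lies at fret 19 − 7 = 12.

12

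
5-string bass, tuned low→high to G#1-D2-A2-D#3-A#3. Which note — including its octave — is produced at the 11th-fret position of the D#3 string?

D4

Each fret is one semitone, so D#3 + 11 = D4.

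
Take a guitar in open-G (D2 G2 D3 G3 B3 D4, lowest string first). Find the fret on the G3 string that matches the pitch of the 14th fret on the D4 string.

D4 at fret 14 is D4 + 14 semitones = E5.
The open G3 string is 7 semitones below the open D4, so the same pitch on the G3 string lies at fret 14 + 7 = 21.

21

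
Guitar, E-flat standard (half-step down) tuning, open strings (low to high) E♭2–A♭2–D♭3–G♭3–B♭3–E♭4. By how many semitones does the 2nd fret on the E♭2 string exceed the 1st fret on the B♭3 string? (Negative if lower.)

E♭2 at fret 2 → F2 (MIDI 41); B♭3 at fret 1 → B3 (MIDI 59).
41 − 59 = -18, so the two pitches are 18 semitones apart.

-18 semitones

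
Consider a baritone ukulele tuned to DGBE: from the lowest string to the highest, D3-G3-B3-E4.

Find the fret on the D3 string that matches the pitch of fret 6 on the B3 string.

B3 at fret 6 is B3 + 6 semitones = F4.
The open D3 string is 9 semitones below the open B3, so the same pitch on the D3 string lies at fret 6 + 9 = 15.

15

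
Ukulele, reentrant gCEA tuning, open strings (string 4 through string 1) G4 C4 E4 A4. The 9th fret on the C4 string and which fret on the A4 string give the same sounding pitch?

0

Fret 9 on C4 is MIDI 60 + 9 = 69 (A4). On the A4 string (open MIDI 69), that pitch is 69 − 69 = fret 0.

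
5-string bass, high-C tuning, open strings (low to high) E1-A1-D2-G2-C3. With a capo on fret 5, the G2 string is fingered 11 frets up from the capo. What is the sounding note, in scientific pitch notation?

The capo raises the open G2 by 5 semitones to C3; fretting 11 more gives G2 + 5 + 11 = G2 + 16 semitones = B3.

B3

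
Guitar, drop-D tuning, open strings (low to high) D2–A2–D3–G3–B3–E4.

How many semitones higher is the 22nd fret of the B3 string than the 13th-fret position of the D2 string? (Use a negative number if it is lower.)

30 semitones

B3 at fret 22 → A5 (MIDI 81); D2 at fret 13 → D#3 (MIDI 51).
81 − 51 = 30, so the two pitches are 30 semitones apart.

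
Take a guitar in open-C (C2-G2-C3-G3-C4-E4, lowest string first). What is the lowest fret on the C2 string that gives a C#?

1

From C2, count semitones up the chromatic scale until reaching C#: C–C# — 1 step.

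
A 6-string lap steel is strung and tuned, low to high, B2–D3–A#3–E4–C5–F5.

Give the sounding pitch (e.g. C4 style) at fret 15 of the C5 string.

The open C5 string plus 15 semitones: C–C#–D–D#–…–C#–D–D#.
The walk passes from B into C once, so the octave number goes from 5 to 6.
(Equivalently spelled Eb6.)

D#6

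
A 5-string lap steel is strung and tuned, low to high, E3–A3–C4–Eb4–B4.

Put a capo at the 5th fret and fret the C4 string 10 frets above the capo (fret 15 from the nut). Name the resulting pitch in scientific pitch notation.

Eb5

The capo raises the open C4 by 5 semitones to F4; fretting 10 more gives C4 + 5 + 10 = C4 + 15 semitones = Eb5.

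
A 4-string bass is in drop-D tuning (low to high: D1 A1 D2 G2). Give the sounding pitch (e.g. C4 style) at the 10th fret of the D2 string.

C3

D2 is MIDI 38. Adding 10 gives 48, which is C3.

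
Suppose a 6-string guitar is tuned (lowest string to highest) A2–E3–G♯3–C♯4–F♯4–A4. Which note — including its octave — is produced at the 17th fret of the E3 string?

A4

The open E3 string plus 17 semitones: E–F–F#–G–…–G–G#–A.
The walk passes from B into C once, so the octave number goes from 3 to 4.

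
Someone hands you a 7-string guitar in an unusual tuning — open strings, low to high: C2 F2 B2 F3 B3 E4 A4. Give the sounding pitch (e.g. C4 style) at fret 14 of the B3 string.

The open B3 string plus 14 semitones: B–C–Db–D–…–B–C–Db.
The walk passes from B into C 2 times, so the octave number goes from 3 to 5.
(Equivalently spelled C♯5.)

D♭5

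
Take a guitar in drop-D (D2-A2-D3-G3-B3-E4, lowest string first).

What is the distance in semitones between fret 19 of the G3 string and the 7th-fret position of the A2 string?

22 semitones

G3 at fret 19 → D5 (MIDI 74); A2 at fret 7 → E3 (MIDI 52).
74 − 52 = 22, so the two pitches are 22 semitones apart, with D5 the higher.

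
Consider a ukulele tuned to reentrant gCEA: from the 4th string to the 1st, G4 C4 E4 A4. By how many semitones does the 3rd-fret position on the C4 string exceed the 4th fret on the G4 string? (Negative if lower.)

C4 at fret 3 → D#4 (MIDI 63); G4 at fret 4 → B4 (MIDI 71).
63 − 71 = -8, so the two pitches are 8 semitones apart.

-8 semitones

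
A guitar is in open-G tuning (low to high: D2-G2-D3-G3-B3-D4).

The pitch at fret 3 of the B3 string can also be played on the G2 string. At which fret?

B3 at fret 3 is B3 + 3 semitones = D4.
The open G2 string is 16 semitones below the open B3, so the same pitch on the G2 string lies at fret 3 + 16 = 19.

19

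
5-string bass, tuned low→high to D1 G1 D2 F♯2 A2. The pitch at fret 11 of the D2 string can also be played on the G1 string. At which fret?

18

D2 at fret 11 is D2 + 11 semitones = C♯3.
The open G1 string is 7 semitones below the open D2, so the same pitch on the G1 string lies at fret 11 + 7 = 18.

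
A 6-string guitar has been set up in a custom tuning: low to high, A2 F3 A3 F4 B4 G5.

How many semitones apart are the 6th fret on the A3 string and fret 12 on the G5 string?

28 semitones

A3 at fret 6 → E♭4 (MIDI 63); G5 at fret 12 → G6 (MIDI 91).
63 − 91 = -28, so the two pitches are 28 semitones apart, with G6 the higher.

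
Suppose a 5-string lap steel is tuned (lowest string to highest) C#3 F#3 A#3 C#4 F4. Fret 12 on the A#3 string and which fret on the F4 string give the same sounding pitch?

Fret 12 on A#3 is MIDI 58 + 12 = 70 (A#4). On the F4 string (open MIDI 65), that pitch is 70 − 65 = fret 5.

5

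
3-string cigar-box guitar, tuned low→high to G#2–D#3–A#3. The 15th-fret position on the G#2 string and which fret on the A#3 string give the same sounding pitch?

1

G#2 at fret 15 is G#2 + 15 semitones = B3.
The open A#3 string is 14 semitones above the open G#2, so the same pitch on the A#3 string lies at fret 15 − 14 = 1.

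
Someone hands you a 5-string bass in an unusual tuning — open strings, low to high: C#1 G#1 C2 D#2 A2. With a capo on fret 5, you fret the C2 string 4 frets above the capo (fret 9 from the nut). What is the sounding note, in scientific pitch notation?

The capo raises the open C2 by 5 semitones to F2; fretting 4 more gives C2 + 5 + 4 = C2 + 9 semitones = A2.

A2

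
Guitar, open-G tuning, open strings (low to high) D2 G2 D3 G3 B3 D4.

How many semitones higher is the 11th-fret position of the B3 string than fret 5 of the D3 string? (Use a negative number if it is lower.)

B3 at fret 11 → A#4 (MIDI 70); D3 at fret 5 → G3 (MIDI 55).
70 − 55 = 15, so the two pitches are 15 semitones apart.

15 semitones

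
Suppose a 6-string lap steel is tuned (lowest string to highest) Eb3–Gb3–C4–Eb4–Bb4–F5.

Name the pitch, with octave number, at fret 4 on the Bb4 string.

D5

Each fret is one semitone, so Bb4 + 4 = D5.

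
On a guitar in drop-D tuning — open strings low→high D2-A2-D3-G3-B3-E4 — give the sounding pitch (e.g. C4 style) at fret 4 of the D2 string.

F♯2

D2 is MIDI 38. Adding 4 gives 42, which is F♯2.
(Equivalently spelled G♭2.)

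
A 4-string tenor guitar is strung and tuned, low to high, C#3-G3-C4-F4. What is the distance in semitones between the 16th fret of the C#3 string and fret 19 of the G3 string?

C#3 at fret 16 → F4 (MIDI 65); G3 at fret 19 → D5 (MIDI 74).
65 − 74 = -9, so the two pitches are 9 semitones apart, with D5 the higher.

9 semitones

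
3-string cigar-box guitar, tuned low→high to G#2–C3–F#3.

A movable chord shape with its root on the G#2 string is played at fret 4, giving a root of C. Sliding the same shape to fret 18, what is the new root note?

Moving from fret 4 to fret 18 shifts the root by 14 semitones.
C up 14 semitones is D.

D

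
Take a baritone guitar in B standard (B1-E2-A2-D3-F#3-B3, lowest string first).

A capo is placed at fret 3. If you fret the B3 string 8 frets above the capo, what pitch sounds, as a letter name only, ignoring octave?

The capo raises the open B3 by 3 semitones to D4; fretting 8 more gives B3 + 3 + 8 = B3 + 11 semitones, landing on A#.
(Also written Bb.)

A#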